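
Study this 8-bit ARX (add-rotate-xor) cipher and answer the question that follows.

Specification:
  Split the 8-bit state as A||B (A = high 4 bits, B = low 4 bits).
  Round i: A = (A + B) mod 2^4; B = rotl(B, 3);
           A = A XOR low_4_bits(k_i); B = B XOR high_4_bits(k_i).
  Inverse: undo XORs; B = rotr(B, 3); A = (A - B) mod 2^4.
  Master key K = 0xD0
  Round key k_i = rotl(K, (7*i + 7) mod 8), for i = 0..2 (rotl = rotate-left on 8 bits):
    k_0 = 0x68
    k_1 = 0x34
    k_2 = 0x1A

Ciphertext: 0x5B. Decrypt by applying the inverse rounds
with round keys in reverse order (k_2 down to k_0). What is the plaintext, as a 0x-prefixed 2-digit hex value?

s_0 = ciphertext = 0x5B
s_1 = InvRound(s_0, k_2) = 0xA5
s_2 = InvRound(s_1, k_1) = 0x2C
s_3 = InvRound(s_2, k_0) = 0x55

0x55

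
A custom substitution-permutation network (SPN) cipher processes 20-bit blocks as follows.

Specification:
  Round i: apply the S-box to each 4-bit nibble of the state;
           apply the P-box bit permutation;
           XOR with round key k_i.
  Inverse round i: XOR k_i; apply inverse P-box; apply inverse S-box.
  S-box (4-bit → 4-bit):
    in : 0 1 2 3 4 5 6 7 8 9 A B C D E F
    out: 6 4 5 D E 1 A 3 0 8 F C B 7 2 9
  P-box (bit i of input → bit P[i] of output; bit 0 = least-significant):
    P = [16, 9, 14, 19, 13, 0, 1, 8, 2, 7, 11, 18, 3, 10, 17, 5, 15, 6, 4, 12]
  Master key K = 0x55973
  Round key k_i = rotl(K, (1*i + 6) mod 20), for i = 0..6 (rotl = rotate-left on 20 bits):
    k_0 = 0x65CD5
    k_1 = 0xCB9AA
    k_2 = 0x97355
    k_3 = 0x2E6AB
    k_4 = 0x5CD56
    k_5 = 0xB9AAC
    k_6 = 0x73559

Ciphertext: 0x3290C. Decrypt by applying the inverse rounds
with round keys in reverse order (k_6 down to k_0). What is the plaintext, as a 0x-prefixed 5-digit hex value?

s_0 = ciphertext = 0x3290C
s_1 = InvRound(s_0, k_6) = 0x4E3E8
s_2 = InvRound(s_1, k_5) = 0x613F3
s_3 = InvRound(s_2, k_4) = 0xF4DED
s_4 = InvRound(s_3, k_3) = 0x7833C
s_5 = InvRound(s_4, k_2) = 0xC397B
s_6 = InvRound(s_5, k_1) = 0xD8EE8
s_7 = InvRound(s_6, k_0) = 0x335EA

0x335EA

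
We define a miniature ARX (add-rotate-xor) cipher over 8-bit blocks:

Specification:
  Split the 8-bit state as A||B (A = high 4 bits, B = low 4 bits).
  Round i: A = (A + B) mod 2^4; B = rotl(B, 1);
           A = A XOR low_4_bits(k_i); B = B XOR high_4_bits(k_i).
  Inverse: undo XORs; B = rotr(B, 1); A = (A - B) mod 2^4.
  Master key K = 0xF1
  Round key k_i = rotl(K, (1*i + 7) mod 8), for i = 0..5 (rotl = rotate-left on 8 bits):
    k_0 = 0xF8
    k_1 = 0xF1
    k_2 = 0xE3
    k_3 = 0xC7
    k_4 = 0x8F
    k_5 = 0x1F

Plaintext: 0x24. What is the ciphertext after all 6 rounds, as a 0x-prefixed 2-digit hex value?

s_0 = plaintext = 0x24
s_1 = Round(s_0, k_0) = 0xE7
s_2 = Round(s_1, k_1) = 0x41
s_3 = Round(s_2, k_2) = 0x6C
s_4 = Round(s_3, k_3) = 0x55
s_5 = Round(s_4, k_4) = 0x52
s_6 = Round(s_5, k_5) = 0x85

0x85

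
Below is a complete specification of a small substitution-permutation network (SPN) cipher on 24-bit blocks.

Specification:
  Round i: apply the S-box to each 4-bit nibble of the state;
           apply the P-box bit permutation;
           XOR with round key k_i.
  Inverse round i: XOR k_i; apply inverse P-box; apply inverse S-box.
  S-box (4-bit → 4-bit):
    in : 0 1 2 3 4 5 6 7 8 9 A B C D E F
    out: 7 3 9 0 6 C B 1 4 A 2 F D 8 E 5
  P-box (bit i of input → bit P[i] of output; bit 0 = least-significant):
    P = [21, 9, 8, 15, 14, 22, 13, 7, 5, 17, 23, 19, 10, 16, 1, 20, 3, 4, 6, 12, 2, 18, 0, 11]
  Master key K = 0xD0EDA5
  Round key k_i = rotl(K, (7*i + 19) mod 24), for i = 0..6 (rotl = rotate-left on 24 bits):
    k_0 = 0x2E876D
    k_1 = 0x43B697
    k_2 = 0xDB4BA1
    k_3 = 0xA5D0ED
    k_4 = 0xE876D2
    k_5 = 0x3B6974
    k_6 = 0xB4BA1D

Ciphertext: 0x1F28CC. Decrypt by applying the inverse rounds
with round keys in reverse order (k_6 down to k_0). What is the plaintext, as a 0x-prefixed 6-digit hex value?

0xC73EB1

s_0 = ciphertext = 0x1F28CC
s_1 = InvRound(s_0, k_6) = 0x8EAED6
s_2 = InvRound(s_1, k_5) = 0xA3BF2B
s_3 = InvRound(s_2, k_4) = 0x50A665
s_4 = InvRound(s_3, k_3) = 0xA268B1
s_5 = InvRound(s_4, k_2) = 0x3A9D40
s_6 = InvRound(s_5, k_1) = 0xC4EDE0
s_7 = InvRound(s_6, k_0) = 0xC73EB1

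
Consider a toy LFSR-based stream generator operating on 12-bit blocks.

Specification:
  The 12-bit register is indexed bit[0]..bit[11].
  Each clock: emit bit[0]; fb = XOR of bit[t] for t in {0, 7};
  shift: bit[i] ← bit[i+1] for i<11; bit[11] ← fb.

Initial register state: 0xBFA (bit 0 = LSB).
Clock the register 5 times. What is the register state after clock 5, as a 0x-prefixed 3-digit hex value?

reg_0 = 0xBFA
clock 1: out=0, reg = 0xDFD
clock 2: out=1, reg = 0x6FE
clock 3: out=0, reg = 0xB7F
clock 4: out=1, reg = 0xDBF
clock 5: out=1, reg = 0x6DF

0x6DF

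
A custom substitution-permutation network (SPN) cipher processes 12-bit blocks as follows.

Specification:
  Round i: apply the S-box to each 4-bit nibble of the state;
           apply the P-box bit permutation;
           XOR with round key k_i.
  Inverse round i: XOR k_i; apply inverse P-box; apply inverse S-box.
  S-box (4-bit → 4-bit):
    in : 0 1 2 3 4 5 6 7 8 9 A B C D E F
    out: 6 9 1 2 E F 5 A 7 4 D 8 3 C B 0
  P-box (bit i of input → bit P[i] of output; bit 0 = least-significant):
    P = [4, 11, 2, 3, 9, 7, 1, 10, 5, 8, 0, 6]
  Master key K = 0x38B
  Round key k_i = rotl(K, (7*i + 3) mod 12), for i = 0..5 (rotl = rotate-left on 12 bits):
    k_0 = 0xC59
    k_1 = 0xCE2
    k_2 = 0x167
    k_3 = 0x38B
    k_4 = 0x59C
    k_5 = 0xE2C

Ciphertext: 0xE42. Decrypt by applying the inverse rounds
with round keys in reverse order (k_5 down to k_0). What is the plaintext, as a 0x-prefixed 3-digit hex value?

0x4BA

s_0 = ciphertext = 0xE42
s_1 = InvRound(s_0, k_5) = 0x19D
s_2 = InvRound(s_1, k_4) = 0x9BF
s_3 = InvRound(s_2, k_3) = 0x228
s_4 = InvRound(s_3, k_2) = 0x46D
s_5 = InvRound(s_4, k_1) = 0x904
s_6 = InvRound(s_5, k_0) = 0x4BA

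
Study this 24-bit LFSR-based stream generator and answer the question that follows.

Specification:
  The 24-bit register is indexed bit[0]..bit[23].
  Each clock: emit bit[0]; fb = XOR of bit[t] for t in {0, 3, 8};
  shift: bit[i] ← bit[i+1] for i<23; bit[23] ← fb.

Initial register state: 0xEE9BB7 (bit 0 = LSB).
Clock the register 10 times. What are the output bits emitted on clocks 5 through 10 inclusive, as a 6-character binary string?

reg_0 = 0xEE9BB7
clock 1: out=1, reg = 0x774DDB
clock 2: out=1, reg = 0xBBA6ED
clock 3: out=1, reg = 0x5DD376
clock 4: out=0, reg = 0xAEE9BB
clock 5: out=1, reg = 0xD774DD
clock 6: out=1, reg = 0x6BBA6E
clock 7: out=0, reg = 0xB5DD37
clock 8: out=1, reg = 0x5AEE9B
clock 9: out=1, reg = 0x2D774D
clock 10: out=1, reg = 0x96BBA6

110111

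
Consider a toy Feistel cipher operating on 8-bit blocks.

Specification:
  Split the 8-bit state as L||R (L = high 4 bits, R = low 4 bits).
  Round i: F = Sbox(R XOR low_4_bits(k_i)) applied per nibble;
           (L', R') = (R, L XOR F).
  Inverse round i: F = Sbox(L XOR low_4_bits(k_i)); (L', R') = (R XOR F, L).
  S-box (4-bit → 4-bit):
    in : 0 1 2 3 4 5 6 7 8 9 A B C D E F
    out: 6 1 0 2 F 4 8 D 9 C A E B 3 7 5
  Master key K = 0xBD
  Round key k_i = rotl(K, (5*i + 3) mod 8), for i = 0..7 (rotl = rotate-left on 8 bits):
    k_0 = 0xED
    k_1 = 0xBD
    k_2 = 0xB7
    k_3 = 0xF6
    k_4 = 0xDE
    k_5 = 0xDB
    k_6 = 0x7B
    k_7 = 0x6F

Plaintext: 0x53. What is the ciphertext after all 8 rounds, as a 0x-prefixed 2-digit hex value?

0x6C

s_0 = plaintext = 0x53
s_1 = Round(s_0, k_0) = 0x32
s_2 = Round(s_1, k_1) = 0x26
s_3 = Round(s_2, k_2) = 0x63
s_4 = Round(s_3, k_3) = 0x32
s_5 = Round(s_4, k_4) = 0x28
s_6 = Round(s_5, k_5) = 0x80
s_7 = Round(s_6, k_6) = 0x06
s_8 = Round(s_7, k_7) = 0x6C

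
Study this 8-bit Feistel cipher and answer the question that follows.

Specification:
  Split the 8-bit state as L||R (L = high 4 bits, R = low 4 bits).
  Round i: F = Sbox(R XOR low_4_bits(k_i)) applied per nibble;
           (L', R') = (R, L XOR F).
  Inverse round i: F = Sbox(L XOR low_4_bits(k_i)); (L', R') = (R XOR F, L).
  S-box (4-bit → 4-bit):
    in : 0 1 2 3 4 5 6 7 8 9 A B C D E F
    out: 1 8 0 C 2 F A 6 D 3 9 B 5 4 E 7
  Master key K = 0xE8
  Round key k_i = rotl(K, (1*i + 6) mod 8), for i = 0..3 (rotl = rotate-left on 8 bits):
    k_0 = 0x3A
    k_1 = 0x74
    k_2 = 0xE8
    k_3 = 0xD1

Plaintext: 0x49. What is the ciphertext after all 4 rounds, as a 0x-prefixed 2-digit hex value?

s_0 = plaintext = 0x49
s_1 = Round(s_0, k_0) = 0x98
s_2 = Round(s_1, k_1) = 0x8C
s_3 = Round(s_2, k_2) = 0xCA
s_4 = Round(s_3, k_3) = 0xA7

0xA7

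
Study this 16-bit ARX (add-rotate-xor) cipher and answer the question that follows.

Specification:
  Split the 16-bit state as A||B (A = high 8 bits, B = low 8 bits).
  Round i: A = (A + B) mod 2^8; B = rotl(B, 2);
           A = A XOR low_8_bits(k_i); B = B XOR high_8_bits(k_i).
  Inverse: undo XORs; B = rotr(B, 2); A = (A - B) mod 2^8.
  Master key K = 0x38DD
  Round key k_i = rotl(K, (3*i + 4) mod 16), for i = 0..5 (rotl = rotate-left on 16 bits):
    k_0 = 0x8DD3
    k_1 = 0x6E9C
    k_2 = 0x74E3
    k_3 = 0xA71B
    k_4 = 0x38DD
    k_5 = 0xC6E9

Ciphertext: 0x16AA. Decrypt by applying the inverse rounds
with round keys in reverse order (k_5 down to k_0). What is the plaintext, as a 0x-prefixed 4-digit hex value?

0x343B

s_0 = ciphertext = 0x16AA
s_1 = InvRound(s_0, k_5) = 0xE41B
s_2 = InvRound(s_1, k_4) = 0x71C8
s_3 = InvRound(s_2, k_3) = 0x8FDB
s_4 = InvRound(s_3, k_2) = 0x81EB
s_5 = InvRound(s_4, k_1) = 0xBC61
s_6 = InvRound(s_5, k_0) = 0x343B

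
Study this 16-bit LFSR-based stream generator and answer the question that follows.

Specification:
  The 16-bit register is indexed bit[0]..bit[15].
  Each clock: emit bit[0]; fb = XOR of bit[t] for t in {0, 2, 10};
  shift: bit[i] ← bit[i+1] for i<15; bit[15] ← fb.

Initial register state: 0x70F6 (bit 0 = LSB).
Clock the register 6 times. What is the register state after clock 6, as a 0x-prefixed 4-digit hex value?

reg_0 = 0x70F6
clock 1: out=0, reg = 0xB87B
clock 2: out=1, reg = 0xDC3D
clock 3: out=1, reg = 0xEE1E
clock 4: out=0, reg = 0x770F
clock 5: out=1, reg = 0xBB87
clock 6: out=1, reg = 0x5DC3

0x5DC3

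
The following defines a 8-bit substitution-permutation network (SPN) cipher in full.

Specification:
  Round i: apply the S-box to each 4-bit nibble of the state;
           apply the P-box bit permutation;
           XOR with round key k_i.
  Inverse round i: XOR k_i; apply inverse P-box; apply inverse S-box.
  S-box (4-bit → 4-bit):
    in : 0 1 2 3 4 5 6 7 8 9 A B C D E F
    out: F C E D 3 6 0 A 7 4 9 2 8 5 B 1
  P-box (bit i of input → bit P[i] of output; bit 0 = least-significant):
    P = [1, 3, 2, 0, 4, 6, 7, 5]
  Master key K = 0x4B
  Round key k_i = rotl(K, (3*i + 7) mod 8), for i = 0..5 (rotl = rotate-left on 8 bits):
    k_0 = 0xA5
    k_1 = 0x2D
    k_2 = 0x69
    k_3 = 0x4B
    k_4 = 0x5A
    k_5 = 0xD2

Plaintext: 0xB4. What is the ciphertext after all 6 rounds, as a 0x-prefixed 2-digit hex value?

s_0 = plaintext = 0xB4
s_1 = Round(s_0, k_0) = 0xEF
s_2 = Round(s_1, k_1) = 0x5F
s_3 = Round(s_2, k_2) = 0xAB
s_4 = Round(s_3, k_3) = 0x73
s_5 = Round(s_4, k_4) = 0x3D
s_6 = Round(s_5, k_5) = 0x64

0x64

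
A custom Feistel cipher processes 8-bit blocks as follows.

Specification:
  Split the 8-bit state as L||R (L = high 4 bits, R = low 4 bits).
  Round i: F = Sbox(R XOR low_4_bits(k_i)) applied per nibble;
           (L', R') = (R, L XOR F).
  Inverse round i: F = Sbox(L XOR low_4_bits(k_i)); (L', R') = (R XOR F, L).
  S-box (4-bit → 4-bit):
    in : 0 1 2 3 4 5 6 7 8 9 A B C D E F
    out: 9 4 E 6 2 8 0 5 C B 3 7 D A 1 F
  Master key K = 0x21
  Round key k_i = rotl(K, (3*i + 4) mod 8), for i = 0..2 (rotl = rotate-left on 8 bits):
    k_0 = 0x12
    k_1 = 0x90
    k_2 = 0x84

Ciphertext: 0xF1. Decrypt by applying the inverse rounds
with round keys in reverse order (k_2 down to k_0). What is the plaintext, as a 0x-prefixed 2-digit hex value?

s_0 = ciphertext = 0xF1
s_1 = InvRound(s_0, k_2) = 0x6F
s_2 = InvRound(s_1, k_1) = 0xF6
s_3 = InvRound(s_2, k_0) = 0xCF

0xCF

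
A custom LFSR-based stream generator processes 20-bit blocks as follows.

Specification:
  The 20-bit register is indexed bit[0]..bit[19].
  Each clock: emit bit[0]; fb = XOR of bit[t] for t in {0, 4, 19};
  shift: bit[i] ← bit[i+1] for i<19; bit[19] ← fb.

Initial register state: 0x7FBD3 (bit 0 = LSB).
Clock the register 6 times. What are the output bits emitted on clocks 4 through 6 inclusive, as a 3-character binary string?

reg_0 = 0x7FBD3
clock 1: out=1, reg = 0x3FDE9
clock 2: out=1, reg = 0x9FEF4
clock 3: out=0, reg = 0x4FF7A
clock 4: out=0, reg = 0xA7FBD
clock 5: out=1, reg = 0xD3FDE
clock 6: out=0, reg = 0x69FEF

010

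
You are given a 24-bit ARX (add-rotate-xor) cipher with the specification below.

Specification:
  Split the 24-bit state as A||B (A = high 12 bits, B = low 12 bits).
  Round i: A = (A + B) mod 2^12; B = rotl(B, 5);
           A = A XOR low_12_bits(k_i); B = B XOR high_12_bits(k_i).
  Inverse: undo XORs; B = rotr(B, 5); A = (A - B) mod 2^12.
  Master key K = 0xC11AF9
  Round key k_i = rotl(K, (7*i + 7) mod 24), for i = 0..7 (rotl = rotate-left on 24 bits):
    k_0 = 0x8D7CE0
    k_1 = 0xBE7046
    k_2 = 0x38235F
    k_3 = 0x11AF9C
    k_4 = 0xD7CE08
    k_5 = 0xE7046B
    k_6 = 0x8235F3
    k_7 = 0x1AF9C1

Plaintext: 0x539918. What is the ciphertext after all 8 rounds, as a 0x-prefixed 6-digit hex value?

s_0 = plaintext = 0x539918
s_1 = Round(s_0, k_0) = 0x2B1BC5
s_2 = Round(s_1, k_1) = 0xE30350
s_3 = Round(s_2, k_2) = 0x2DF984
s_4 = Round(s_3, k_3) = 0x3FF189
s_5 = Round(s_4, k_4) = 0xB80C5F
s_6 = Round(s_5, k_5) = 0x3B4588
s_7 = Round(s_6, k_6) = 0xCCF928
s_8 = Round(s_7, k_7) = 0xC364BD

0xC364BD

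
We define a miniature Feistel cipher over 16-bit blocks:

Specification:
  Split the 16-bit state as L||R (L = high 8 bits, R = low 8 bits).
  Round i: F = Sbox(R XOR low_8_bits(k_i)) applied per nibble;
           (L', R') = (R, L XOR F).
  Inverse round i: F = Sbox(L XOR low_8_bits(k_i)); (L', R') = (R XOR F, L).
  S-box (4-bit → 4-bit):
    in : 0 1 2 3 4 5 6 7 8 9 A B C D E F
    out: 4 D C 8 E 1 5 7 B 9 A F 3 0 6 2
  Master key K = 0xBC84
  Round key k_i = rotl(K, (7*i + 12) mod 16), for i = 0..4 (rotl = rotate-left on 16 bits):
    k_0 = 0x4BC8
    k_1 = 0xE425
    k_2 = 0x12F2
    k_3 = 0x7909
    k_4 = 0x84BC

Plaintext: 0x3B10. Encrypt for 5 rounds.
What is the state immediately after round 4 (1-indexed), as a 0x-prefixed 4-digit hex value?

s_0 = plaintext = 0x3B10
s_1 = Round(s_0, k_0) = 0x1030
s_2 = Round(s_1, k_1) = 0x30C1
s_3 = Round(s_2, k_2) = 0xC1B8
s_4 = Round(s_3, k_3) = 0xB83C
s_5 = Round(s_4, k_4) = 0x3C0C

0xB83C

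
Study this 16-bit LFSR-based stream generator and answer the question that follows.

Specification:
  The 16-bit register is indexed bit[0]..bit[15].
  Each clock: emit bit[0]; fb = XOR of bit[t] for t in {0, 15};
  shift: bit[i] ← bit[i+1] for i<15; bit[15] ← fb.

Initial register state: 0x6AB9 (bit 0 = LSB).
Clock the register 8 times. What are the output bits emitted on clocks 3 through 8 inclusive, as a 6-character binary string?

reg_0 = 0x6AB9
clock 1: out=1, reg = 0xB55C
clock 2: out=0, reg = 0xDAAE
clock 3: out=0, reg = 0xED57
clock 4: out=1, reg = 0x76AB
clock 5: out=1, reg = 0xBB55
clock 6: out=1, reg = 0x5DAA
clock 7: out=0, reg = 0x2ED5
clock 8: out=1, reg = 0x976A

011101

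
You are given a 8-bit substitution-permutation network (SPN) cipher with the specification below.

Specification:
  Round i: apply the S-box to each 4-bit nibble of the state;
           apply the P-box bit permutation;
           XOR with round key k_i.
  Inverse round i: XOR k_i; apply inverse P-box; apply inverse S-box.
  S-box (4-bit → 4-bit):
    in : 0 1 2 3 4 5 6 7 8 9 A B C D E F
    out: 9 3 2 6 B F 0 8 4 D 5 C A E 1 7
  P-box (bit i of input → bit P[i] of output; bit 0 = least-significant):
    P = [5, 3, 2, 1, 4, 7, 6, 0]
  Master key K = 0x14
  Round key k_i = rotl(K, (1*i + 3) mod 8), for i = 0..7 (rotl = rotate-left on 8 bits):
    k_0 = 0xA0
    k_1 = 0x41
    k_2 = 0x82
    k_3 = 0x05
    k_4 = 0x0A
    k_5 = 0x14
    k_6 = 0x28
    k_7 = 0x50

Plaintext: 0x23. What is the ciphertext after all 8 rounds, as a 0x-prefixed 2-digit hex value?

0x18

s_0 = plaintext = 0x23
s_1 = Round(s_0, k_0) = 0x2C
s_2 = Round(s_1, k_1) = 0xCB
s_3 = Round(s_2, k_2) = 0x05
s_4 = Round(s_3, k_3) = 0x3A
s_5 = Round(s_4, k_4) = 0xEE
s_6 = Round(s_5, k_5) = 0x24
s_7 = Round(s_6, k_6) = 0x82
s_8 = Round(s_7, k_7) = 0x18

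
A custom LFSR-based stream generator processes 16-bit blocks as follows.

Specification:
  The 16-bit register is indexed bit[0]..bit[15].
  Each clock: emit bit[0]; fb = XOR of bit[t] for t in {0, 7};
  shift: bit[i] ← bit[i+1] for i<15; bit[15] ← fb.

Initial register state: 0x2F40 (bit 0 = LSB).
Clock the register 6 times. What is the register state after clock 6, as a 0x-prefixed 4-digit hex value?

reg_0 = 0x2F40
clock 1: out=0, reg = 0x17A0
clock 2: out=0, reg = 0x8BD0
clock 3: out=0, reg = 0xC5E8
clock 4: out=0, reg = 0xE2F4
clock 5: out=0, reg = 0xF17A
clock 6: out=0, reg = 0x78BD

0x78BD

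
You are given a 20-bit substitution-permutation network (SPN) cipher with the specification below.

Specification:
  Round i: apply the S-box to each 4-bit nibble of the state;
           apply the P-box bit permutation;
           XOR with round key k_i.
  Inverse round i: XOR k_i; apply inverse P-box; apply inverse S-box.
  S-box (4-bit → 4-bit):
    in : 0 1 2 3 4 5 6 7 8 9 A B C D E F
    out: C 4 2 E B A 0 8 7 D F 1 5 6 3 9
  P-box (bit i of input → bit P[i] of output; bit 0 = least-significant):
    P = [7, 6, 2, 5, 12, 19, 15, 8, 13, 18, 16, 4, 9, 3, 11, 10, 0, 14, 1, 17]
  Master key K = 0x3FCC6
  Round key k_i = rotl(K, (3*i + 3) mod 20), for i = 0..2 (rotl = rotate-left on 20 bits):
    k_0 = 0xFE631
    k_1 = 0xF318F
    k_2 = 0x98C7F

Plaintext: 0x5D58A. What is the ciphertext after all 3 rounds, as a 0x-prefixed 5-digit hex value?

s_0 = plaintext = 0x5D58A
s_1 = Round(s_0, k_0) = 0x13ECD
s_2 = Round(s_1, k_1) = 0xB8DC1
s_3 = Round(s_2, k_2) = 0xC1672

0xC1672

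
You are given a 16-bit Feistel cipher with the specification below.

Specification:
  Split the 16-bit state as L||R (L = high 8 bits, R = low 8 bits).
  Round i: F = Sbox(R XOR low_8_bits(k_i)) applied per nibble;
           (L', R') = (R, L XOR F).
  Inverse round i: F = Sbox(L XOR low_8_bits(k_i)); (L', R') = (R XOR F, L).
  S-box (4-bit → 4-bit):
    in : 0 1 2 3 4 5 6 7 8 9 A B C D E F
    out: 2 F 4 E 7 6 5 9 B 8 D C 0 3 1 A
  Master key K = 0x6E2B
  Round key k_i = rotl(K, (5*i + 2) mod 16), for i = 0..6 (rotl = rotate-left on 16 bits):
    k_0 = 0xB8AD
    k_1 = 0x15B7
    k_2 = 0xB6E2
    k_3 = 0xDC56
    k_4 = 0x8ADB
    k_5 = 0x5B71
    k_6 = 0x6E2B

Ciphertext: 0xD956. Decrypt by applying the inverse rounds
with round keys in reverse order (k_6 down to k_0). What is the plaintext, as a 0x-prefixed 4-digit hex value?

s_0 = ciphertext = 0xD956
s_1 = InvRound(s_0, k_6) = 0xF2D9
s_2 = InvRound(s_1, k_5) = 0x67F2
s_3 = InvRound(s_2, k_4) = 0x3267
s_4 = InvRound(s_3, k_3) = 0x3032
s_5 = InvRound(s_4, k_2) = 0x0630
s_6 = InvRound(s_5, k_1) = 0xFF06
s_7 = InvRound(s_6, k_0) = 0x62FF

0x62FF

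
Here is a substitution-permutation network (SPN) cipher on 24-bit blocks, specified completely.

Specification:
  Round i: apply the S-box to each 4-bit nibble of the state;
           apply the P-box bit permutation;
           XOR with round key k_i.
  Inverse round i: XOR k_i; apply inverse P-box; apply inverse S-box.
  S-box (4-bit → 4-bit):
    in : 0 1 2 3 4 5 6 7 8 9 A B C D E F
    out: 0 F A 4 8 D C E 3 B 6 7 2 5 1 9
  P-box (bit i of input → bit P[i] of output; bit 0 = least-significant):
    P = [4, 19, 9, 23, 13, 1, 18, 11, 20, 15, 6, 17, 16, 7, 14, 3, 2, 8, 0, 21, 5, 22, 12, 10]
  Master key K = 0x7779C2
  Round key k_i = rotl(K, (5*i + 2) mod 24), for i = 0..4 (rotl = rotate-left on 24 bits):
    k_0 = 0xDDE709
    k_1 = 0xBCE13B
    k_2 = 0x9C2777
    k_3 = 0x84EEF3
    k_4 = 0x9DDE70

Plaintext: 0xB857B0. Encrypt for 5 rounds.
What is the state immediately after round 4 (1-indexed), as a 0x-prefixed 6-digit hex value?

0x0580BB

s_0 = plaintext = 0xB857B0
s_1 = Round(s_0, k_0) = 0x9A1667
s_2 = Round(s_1, k_1) = 0x73AED2
s_3 = Round(s_2, k_2) = 0x4053F6
s_4 = Round(s_3, k_3) = 0x0580BB
s_5 = Round(s_4, k_4) = 0xB0FCE7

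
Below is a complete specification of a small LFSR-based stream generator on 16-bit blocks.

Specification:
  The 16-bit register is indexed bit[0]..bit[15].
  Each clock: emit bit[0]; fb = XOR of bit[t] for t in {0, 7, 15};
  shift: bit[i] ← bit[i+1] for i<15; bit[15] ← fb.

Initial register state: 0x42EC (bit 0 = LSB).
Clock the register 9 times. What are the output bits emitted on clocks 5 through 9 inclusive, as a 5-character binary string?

reg_0 = 0x42EC
clock 1: out=0, reg = 0xA176
clock 2: out=0, reg = 0xD0BB
clock 3: out=1, reg = 0xE85D
clock 4: out=1, reg = 0x742E
clock 5: out=0, reg = 0x3A17
clock 6: out=1, reg = 0x9D0B
clock 7: out=1, reg = 0x4E85
clock 8: out=1, reg = 0x2742
clock 9: out=0, reg = 0x13A1

01110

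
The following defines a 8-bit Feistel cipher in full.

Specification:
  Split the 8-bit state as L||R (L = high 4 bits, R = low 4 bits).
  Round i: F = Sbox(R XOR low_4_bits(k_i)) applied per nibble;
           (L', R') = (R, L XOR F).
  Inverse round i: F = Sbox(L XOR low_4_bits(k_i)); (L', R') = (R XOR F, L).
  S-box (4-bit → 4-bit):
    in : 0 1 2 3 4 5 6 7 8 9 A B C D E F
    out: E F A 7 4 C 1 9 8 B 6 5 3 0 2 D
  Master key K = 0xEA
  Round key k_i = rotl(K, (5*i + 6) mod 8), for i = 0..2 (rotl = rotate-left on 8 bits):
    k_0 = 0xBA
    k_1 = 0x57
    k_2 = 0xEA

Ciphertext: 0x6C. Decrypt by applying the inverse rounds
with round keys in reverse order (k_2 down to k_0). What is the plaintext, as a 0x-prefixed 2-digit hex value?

s_0 = ciphertext = 0x6C
s_1 = InvRound(s_0, k_2) = 0xF6
s_2 = InvRound(s_1, k_1) = 0xEF
s_3 = InvRound(s_2, k_0) = 0xBE

0xBE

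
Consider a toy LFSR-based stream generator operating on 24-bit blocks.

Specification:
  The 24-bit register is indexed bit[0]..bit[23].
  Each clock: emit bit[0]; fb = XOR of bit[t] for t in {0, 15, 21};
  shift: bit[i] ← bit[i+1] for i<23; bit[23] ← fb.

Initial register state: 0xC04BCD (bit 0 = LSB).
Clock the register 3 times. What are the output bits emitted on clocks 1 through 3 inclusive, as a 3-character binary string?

101

reg_0 = 0xC04BCD
clock 1: out=1, reg = 0xE025E6
clock 2: out=0, reg = 0xF012F3
clock 3: out=1, reg = 0x780979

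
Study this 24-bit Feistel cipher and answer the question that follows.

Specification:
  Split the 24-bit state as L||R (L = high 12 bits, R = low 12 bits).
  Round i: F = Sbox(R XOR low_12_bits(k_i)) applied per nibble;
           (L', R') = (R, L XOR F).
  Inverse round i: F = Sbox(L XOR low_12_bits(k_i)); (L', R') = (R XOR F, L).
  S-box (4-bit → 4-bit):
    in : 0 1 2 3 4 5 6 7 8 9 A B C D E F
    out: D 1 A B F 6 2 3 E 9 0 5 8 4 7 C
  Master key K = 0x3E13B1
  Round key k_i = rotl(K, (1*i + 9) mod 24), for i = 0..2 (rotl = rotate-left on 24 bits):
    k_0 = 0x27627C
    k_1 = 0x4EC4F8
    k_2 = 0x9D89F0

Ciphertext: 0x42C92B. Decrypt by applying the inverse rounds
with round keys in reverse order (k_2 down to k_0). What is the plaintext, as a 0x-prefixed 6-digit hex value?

s_0 = ciphertext = 0x42C92B
s_1 = InvRound(s_0, k_2) = 0xD6342C
s_2 = InvRound(s_1, k_1) = 0xDB9D63
s_3 = InvRound(s_2, k_0) = 0x1E5DB9

0x1E5DB9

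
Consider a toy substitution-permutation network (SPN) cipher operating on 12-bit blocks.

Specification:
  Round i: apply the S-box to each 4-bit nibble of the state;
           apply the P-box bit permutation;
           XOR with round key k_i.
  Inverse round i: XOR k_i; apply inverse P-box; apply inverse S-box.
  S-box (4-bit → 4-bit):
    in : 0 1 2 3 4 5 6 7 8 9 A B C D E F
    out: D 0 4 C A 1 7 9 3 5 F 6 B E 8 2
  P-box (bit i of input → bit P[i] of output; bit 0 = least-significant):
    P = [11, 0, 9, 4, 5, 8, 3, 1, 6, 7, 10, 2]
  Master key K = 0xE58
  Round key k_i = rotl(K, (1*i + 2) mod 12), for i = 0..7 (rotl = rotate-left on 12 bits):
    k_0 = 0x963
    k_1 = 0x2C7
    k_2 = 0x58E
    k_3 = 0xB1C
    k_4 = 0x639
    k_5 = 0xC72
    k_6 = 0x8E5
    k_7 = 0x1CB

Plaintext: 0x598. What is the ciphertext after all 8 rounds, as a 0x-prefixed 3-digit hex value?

0xE1A

s_0 = plaintext = 0x598
s_1 = Round(s_0, k_0) = 0x10A
s_2 = Round(s_1, k_1) = 0x8FC
s_3 = Round(s_2, k_2) = 0xC5F
s_4 = Round(s_3, k_3) = 0xBF9
s_5 = Round(s_4, k_4) = 0x9B9
s_6 = Round(s_5, k_5) = 0x33A
s_7 = Round(s_6, k_6) = 0x6FA
s_8 = Round(s_7, k_7) = 0xE1A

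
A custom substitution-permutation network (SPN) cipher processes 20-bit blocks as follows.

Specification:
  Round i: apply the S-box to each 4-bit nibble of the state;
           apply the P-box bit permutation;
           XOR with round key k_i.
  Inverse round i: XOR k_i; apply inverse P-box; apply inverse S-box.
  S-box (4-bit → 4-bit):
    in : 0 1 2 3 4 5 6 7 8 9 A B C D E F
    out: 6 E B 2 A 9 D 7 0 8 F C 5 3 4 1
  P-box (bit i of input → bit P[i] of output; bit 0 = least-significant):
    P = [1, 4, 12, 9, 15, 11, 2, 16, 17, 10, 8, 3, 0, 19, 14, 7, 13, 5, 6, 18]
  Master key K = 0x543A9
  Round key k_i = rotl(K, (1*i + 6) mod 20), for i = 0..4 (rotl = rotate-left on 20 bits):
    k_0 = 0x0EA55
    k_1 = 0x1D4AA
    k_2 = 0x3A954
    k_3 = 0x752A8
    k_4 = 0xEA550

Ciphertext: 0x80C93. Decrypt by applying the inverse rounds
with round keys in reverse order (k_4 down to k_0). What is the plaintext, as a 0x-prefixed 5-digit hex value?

s_0 = ciphertext = 0x80C93
s_1 = InvRound(s_0, k_4) = 0x65CDF
s_2 = InvRound(s_1, k_3) = 0x0F312
s_3 = InvRound(s_2, k_2) = 0xEEF16
s_4 = InvRound(s_3, k_1) = 0x24611
s_5 = InvRound(s_4, k_0) = 0xC8D78

0xC8D78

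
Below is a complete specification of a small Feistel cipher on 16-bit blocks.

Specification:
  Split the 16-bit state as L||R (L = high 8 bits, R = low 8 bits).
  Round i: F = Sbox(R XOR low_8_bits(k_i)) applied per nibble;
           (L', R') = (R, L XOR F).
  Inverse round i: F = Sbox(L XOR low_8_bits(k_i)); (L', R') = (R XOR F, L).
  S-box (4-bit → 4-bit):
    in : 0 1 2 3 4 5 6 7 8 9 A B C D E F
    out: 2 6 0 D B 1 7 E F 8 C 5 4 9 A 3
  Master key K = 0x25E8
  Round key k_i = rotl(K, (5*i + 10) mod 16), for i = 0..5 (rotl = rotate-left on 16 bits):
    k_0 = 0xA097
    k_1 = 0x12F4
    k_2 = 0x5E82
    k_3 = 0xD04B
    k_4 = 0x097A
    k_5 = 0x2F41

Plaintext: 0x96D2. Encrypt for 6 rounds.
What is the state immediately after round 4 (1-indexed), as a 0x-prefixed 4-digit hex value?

0x6E4E

s_0 = plaintext = 0x96D2
s_1 = Round(s_0, k_0) = 0xD227
s_2 = Round(s_1, k_1) = 0x274F
s_3 = Round(s_2, k_2) = 0x4F6E
s_4 = Round(s_3, k_3) = 0x6E4E
s_5 = Round(s_4, k_4) = 0x4EB5
s_6 = Round(s_5, k_5) = 0xB575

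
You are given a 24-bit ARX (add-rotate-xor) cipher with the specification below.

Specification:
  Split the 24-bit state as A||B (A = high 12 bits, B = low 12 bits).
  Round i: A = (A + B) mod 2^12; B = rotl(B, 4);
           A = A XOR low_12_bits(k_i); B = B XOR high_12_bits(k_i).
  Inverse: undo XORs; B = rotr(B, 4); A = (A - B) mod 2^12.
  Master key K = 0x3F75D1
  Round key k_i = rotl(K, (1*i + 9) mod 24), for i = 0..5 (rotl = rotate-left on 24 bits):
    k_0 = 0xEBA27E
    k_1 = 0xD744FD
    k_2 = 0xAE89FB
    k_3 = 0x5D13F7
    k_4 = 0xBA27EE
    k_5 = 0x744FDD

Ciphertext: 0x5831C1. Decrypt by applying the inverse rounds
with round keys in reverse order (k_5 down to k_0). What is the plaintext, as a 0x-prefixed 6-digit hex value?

s_0 = ciphertext = 0x5831C1
s_1 = InvRound(s_0, k_5) = 0x4F6568
s_2 = InvRound(s_1, k_4) = 0x82CAEC
s_3 = InvRound(s_2, k_3) = 0xDE8DF3
s_4 = InvRound(s_3, k_2) = 0x8A2B71
s_5 = InvRound(s_4, k_1) = 0x6FF560
s_6 = InvRound(s_5, k_0) = 0x9C4ABD

0x9C4ABD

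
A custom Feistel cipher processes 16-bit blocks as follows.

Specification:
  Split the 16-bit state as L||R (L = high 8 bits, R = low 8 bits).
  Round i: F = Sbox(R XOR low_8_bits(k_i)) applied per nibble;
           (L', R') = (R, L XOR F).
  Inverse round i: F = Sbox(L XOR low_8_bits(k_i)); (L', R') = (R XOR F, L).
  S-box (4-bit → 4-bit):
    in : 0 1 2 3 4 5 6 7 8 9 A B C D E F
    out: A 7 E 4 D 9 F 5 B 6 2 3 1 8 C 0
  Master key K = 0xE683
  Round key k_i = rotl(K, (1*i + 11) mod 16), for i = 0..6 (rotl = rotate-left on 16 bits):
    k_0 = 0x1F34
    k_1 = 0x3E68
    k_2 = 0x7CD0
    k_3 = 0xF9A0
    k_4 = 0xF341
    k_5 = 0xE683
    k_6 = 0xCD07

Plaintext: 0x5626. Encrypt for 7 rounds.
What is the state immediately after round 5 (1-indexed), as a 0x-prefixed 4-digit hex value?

s_0 = plaintext = 0x5626
s_1 = Round(s_0, k_0) = 0x2628
s_2 = Round(s_1, k_1) = 0x28FC
s_3 = Round(s_2, k_2) = 0xFCC9
s_4 = Round(s_3, k_3) = 0xC90A
s_5 = Round(s_4, k_4) = 0x0A1A
s_6 = Round(s_5, k_5) = 0x1A6C
s_7 = Round(s_6, k_6) = 0x6CE9

0x0A1A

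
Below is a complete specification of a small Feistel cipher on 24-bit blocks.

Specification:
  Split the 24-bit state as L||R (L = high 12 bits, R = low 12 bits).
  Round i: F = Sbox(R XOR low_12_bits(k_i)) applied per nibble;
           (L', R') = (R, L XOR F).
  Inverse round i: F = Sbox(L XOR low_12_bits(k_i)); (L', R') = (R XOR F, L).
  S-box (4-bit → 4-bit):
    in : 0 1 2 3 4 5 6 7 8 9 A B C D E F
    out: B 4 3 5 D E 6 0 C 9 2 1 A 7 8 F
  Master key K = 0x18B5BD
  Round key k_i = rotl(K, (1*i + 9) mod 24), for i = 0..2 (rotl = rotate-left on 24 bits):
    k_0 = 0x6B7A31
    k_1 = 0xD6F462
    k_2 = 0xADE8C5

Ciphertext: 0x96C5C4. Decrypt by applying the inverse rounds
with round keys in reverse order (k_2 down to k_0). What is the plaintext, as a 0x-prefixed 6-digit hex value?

0x67E7A3

s_0 = ciphertext = 0x96C5C4
s_1 = InvRound(s_0, k_2) = 0x1ED96C
s_2 = InvRound(s_1, k_1) = 0x7A31ED
s_3 = InvRound(s_2, k_0) = 0x67E7A3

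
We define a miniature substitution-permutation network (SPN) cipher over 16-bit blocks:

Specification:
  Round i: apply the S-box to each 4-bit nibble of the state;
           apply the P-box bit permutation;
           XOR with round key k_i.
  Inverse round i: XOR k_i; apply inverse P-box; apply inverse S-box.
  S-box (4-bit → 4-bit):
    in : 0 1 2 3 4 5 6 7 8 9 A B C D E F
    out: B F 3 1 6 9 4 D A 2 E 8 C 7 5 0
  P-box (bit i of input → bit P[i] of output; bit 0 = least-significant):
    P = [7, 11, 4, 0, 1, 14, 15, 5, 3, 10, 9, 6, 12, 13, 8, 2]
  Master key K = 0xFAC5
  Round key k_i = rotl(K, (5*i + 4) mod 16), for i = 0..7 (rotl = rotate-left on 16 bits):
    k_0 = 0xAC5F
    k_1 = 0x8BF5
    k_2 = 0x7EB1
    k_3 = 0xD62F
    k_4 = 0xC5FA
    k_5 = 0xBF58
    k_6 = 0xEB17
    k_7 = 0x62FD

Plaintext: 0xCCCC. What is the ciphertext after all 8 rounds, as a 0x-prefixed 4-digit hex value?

s_0 = plaintext = 0xCCCC
s_1 = Round(s_0, k_0) = 0x2F2A
s_2 = Round(s_1, k_1) = 0xF3E6
s_3 = Round(s_2, k_2) = 0xFEAB
s_4 = Round(s_3, k_3) = 0x1406
s_5 = Round(s_4, k_4) = 0xB2CC
s_6 = Round(s_5, k_5) = 0x3B65
s_7 = Round(s_6, k_6) = 0x7BD6
s_8 = Round(s_7, k_7) = 0xB3AB

0xB3AB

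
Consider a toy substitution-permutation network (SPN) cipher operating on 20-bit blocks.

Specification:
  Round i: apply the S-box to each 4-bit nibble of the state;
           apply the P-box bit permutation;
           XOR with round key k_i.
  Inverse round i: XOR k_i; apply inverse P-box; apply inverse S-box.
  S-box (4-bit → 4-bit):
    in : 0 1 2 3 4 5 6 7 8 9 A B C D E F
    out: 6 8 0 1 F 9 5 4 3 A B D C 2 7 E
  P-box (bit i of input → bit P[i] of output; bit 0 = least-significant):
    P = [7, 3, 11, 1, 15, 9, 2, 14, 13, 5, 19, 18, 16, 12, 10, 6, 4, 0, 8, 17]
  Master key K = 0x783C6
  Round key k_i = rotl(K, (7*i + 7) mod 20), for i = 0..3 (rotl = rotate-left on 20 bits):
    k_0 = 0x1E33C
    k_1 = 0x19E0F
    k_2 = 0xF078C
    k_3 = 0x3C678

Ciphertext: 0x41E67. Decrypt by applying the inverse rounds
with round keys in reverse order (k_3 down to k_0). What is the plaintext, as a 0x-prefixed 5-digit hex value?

0xBC971

s_0 = ciphertext = 0x41E67
s_1 = InvRound(s_0, k_3) = 0xA81BF
s_2 = InvRound(s_1, k_2) = 0x86981
s_3 = InvRound(s_2, k_1) = 0x7E64A
s_4 = InvRound(s_3, k_0) = 0xBC971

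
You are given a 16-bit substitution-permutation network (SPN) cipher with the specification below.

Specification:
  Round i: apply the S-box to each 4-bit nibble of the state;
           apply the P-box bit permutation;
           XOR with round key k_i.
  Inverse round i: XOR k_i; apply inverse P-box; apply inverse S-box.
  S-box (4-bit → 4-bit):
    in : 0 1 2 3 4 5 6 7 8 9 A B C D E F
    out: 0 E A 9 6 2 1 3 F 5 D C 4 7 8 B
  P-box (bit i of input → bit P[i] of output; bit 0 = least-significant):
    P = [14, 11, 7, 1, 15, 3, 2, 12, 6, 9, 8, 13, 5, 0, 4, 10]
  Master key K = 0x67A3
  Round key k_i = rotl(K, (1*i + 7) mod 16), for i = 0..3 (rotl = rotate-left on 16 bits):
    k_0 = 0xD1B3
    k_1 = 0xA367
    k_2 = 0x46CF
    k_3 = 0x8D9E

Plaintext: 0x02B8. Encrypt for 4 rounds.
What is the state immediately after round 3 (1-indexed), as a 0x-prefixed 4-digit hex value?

0x2AD6

s_0 = plaintext = 0x02B8
s_1 = Round(s_0, k_0) = 0xAB35
s_2 = Round(s_1, k_1) = 0x1E57
s_3 = Round(s_2, k_2) = 0x2AD6
s_4 = Round(s_3, k_3) = 0x68D3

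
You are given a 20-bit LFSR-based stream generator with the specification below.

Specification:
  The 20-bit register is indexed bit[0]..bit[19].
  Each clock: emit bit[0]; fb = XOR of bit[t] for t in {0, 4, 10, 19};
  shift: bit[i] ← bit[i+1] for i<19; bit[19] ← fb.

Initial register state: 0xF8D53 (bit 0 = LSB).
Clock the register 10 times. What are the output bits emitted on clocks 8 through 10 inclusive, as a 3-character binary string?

reg_0 = 0xF8D53
clock 1: out=1, reg = 0x7C6A9
clock 2: out=1, reg = 0x3E354
clock 3: out=0, reg = 0x9F1AA
clock 4: out=0, reg = 0xCF8D5
clock 5: out=1, reg = 0xE7C6A
clock 6: out=0, reg = 0x73E35
clock 7: out=1, reg = 0xB9F1A
clock 8: out=0, reg = 0xDCF8D
clock 9: out=1, reg = 0xEE7C6
clock 10: out=0, reg = 0x773E3

010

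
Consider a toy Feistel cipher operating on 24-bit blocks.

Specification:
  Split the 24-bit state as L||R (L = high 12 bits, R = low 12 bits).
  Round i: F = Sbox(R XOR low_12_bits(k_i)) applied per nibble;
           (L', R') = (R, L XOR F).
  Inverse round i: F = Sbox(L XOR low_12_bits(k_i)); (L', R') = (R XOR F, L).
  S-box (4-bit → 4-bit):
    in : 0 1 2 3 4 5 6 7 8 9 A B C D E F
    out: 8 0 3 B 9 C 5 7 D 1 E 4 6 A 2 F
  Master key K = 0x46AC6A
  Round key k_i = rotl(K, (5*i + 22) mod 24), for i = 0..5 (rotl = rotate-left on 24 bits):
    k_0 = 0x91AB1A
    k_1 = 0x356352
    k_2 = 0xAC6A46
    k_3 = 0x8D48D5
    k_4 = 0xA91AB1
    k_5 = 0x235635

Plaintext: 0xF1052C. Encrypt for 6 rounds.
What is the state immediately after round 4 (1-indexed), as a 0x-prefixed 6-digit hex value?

s_0 = plaintext = 0xF1052C
s_1 = Round(s_0, k_0) = 0x52CDA5
s_2 = Round(s_1, k_1) = 0xDA57DB
s_3 = Round(s_2, k_2) = 0x7DB7BF
s_4 = Round(s_3, k_3) = 0x7BF885
s_5 = Round(s_4, k_4) = 0x885406
s_6 = Round(s_5, k_5) = 0x406B3E

0x7BF885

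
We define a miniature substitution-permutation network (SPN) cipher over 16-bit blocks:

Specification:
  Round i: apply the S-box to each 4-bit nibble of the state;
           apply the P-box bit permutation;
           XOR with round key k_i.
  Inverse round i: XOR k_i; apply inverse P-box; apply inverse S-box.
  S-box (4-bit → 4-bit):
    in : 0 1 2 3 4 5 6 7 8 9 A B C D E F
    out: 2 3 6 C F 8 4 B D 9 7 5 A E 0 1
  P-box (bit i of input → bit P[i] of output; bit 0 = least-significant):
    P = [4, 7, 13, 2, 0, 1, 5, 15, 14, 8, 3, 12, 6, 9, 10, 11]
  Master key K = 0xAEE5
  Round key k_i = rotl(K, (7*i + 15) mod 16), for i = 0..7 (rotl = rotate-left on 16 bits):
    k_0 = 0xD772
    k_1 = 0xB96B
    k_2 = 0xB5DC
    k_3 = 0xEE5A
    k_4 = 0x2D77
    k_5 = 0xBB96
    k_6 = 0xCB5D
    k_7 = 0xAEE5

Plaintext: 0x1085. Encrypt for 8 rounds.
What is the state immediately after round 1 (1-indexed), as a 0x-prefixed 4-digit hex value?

s_0 = plaintext = 0x1085
s_1 = Round(s_0, k_0) = 0x5417
s_2 = Round(s_1, k_1) = 0xE0F4
s_3 = Round(s_2, k_2) = 0x9449
s_4 = Round(s_3, k_3) = 0x3725
s_5 = Round(s_4, k_4) = 0x7051
s_6 = Round(s_5, k_5) = 0x3046
s_7 = Round(s_6, k_6) = 0x667E
s_8 = Round(s_7, k_7) = 0x2AEE

0x5417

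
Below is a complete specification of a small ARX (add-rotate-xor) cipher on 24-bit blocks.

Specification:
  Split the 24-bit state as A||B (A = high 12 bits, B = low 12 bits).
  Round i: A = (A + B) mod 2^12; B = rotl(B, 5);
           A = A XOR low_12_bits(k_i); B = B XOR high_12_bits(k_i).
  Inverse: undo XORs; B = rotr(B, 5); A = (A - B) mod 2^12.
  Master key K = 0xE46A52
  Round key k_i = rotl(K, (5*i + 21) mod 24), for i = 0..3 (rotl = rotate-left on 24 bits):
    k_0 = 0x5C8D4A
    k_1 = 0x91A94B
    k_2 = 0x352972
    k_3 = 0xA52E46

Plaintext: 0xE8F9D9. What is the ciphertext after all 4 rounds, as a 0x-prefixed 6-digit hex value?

0x4CBD8D

s_0 = plaintext = 0xE8F9D9
s_1 = Round(s_0, k_0) = 0x522EFB
s_2 = Round(s_1, k_1) = 0xD56667
s_3 = Round(s_2, k_2) = 0xACFFBE
s_4 = Round(s_3, k_3) = 0x4CBD8D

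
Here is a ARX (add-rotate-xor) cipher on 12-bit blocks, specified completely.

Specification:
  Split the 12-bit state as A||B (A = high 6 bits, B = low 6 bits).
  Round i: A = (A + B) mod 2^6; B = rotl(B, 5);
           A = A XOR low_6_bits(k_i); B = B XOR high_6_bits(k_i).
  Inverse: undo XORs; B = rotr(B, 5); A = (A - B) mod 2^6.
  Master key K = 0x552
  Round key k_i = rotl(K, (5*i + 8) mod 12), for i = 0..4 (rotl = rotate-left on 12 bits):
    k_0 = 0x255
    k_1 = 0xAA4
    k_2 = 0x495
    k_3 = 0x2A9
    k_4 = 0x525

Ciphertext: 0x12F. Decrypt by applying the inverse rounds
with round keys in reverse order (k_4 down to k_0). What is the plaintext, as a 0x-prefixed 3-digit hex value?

s_0 = ciphertext = 0x12F
s_1 = InvRound(s_0, k_4) = 0xAB7
s_2 = InvRound(s_1, k_3) = 0x23B
s_3 = InvRound(s_2, k_2) = 0x293
s_4 = InvRound(s_3, k_1) = 0xEF3
s_5 = InvRound(s_4, k_0) = 0xE75

0xE75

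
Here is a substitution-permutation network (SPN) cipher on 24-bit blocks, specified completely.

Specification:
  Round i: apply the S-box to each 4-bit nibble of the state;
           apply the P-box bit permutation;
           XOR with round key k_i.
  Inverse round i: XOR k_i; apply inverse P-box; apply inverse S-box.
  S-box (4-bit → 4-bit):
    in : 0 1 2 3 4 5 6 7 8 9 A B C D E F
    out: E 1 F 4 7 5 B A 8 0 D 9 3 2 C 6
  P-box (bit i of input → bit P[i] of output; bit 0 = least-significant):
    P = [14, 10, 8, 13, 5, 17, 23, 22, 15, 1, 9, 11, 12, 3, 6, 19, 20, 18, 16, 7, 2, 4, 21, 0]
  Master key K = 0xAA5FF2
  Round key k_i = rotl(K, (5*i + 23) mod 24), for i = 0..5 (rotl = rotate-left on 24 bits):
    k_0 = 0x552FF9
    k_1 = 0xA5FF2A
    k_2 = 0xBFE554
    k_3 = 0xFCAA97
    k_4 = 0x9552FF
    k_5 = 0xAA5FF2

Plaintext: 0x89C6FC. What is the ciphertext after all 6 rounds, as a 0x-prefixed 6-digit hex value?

s_0 = plaintext = 0x89C6FC
s_1 = Round(s_0, k_0) = 0xD7F3F2
s_2 = Round(s_1, k_1) = 0x2398F2
s_3 = Round(s_2, k_2) = 0x1C8841
s_4 = Round(s_3, k_3) = 0x62E2B3
s_5 = Round(s_4, k_4) = 0xC8D908
s_6 = Round(s_5, k_5) = 0x687F6E

0x687F6E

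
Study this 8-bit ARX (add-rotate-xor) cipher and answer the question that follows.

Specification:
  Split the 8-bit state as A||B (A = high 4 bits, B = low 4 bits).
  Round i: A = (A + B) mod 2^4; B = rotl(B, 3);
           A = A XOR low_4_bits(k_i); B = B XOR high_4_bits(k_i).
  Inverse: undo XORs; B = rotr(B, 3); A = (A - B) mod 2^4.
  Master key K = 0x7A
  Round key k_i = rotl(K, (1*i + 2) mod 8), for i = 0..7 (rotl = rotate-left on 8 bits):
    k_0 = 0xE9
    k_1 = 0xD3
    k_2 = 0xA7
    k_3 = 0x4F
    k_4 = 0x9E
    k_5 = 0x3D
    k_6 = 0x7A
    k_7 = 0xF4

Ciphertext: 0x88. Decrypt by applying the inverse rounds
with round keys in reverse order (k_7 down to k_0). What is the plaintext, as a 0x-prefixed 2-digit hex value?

0x58

s_0 = ciphertext = 0x88
s_1 = InvRound(s_0, k_7) = 0xEE
s_2 = InvRound(s_1, k_6) = 0x13
s_3 = InvRound(s_2, k_5) = 0xC0
s_4 = InvRound(s_3, k_4) = 0xF3
s_5 = InvRound(s_4, k_3) = 0x2E
s_6 = InvRound(s_5, k_2) = 0xD8
s_7 = InvRound(s_6, k_1) = 0x4A
s_8 = InvRound(s_7, k_0) = 0x58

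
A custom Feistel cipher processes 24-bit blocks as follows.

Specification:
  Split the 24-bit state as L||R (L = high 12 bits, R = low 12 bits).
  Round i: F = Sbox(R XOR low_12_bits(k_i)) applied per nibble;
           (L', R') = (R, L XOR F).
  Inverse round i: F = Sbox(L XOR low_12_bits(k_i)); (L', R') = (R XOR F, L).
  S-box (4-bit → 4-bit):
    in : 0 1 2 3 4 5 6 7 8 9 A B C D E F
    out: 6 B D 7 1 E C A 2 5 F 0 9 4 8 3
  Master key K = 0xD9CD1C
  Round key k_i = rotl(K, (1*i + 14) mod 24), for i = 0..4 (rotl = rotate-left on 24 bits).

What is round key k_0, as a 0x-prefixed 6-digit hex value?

0x473673

K = 0xD9CD1C
k_0 = rotl(K, (1*0+14) mod 24) = rotl(K, 14) = 0x473673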